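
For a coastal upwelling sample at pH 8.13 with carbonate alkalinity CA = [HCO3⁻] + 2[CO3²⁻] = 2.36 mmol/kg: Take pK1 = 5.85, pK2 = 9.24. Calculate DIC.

CA = [HCO3⁻] + 2[CO3²⁻] = (α₁ + 2α₂)·DIC
At pH 8.13: [H⁺]/K1 = 10^-2.28 = 0.0052481, K2/[H⁺] = 10^-1.11 = 0.077625
α₁ = 1/(1 + 0.0052481 + 0.077625) = 1/1.0829 = 0.9235; α₂ = α₁·K2/[H⁺] = 0.07168
α₁ + 2α₂ = 1.0668
DIC = CA / (α₁ + 2α₂) = 2.36 / 1.0668 = 2.21 mmol/kg

DIC = 2.21 mmol/kg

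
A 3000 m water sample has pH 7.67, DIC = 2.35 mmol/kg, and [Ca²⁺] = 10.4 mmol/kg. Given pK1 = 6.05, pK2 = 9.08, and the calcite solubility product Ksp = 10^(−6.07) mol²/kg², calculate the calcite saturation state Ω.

Ω = 1.05

α₂ = 1 / (1 + [H⁺]/K2 + [H⁺]²/(K1K2)) = 1 / (1 + 10^+1.41 + 10^-0.21)
   = 1 / (1 + 25.704 + 0.61660) = 1/27.321 = 0.03660
[CO3²⁻] = α₂ × DIC = 0.03660 × 2.35 = 0.08602 mmol/kg
Ksp = 10^(−6.07) = 8.511×10^-7
Ω = [Ca²⁺][CO3²⁻]/Ksp = (10.4×10^-3)(8.602×10^-5) / 8.511×10^-7 = 1.05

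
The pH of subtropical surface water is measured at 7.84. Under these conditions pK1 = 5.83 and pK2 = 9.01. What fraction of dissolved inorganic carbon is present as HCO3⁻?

α₁ = 0.928

α₁ = 1 / (1 + [H⁺]/K1 + K2/[H⁺]) = 1 / (1 + 10^-2.01 + 10^-1.17)
   = 1 / (1 + 0.0097724 + 0.067608) = 1/1.0774 = 0.9282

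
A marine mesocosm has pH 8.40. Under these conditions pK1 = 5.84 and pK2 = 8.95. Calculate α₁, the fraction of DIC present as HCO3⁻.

α₁ = 1 / (1 + [H⁺]/K1 + K2/[H⁺]) = 1 / (1 + 10^-2.56 + 10^-0.55)
   = 1 / (1 + 0.0027542 + 0.28184) = 1/1.2846 = 0.7785

α₁ = 0.778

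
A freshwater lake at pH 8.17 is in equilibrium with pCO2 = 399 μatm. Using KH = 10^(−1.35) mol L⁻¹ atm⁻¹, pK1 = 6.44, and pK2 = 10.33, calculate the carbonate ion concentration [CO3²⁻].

[CO3²⁻] = 6.62 μmol/L

[CO2*] = KH · pCO2 = 10^(−1.35) × 399×10^-6 = 1.782×10^-5 mol/L
α₀ = 1/(1 + K1/[H⁺] + K1K2/[H⁺]²) = 1/(1 + 10^+1.73 + 10^-0.43) = 0.01816
DIC = [CO2*]/α₀ = 1.782×10^-5 / 0.01816 = 0.9816 mmol/L
[CO3²⁻] = α₂·DIC; α₂ = 0.006746, so [CO3²⁻] = 0.006746 × 0.9816 = 0.00662 mmol/L = 6.62 μmol/L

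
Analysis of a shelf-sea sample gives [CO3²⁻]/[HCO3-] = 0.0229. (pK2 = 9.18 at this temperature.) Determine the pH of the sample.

pH = 7.54

From K2 = [H⁺][CO3²⁻]/[HCO3-]:  pH = pK2 + log₁₀([CO3²⁻]/[HCO3-])
log₁₀(0.0229) = -1.640
pH = 9.18 + (-1.640) = 7.54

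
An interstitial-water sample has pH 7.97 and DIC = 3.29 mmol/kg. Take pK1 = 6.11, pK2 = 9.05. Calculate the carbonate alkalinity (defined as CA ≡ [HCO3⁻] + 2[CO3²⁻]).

CA = [HCO3⁻] + 2[CO3²⁻] = (α₁ + 2α₂)·DIC
At pH 7.97: [H⁺]/K1 = 10^-1.86 = 0.013804, K2/[H⁺] = 10^-1.08 = 0.083176
α₁ = 1/(1 + 0.013804 + 0.083176) = 1/1.0970 = 0.9116; α₂ = α₁·K2/[H⁺] = 0.07582
α₁ + 2α₂ = 1.0632
CA = 1.0632 × 3.29 = 3.50 mmol/kg

CA = 3.50 mmol/kg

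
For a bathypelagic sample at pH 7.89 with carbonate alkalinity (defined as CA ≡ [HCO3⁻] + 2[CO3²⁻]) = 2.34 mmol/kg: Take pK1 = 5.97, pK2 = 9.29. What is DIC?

DIC = 2.28 mmol/kg

CA = [HCO3⁻] + 2[CO3²⁻] = (α₁ + 2α₂)·DIC
At pH 7.89: [H⁺]/K1 = 10^-1.92 = 0.012023, K2/[H⁺] = 10^-1.40 = 0.039811
α₁ = 1/(1 + 0.012023 + 0.039811) = 1/1.0518 = 0.9507; α₂ = α₁·K2/[H⁺] = 0.03785
α₁ + 2α₂ = 1.0264
DIC = CA / (α₁ + 2α₂) = 2.34 / 1.0264 = 2.28 mmol/kg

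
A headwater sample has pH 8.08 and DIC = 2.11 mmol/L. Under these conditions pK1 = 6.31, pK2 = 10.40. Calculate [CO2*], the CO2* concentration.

α₀ = 1 / (1 + K1/[H⁺] + K1K2/[H⁺]²) = 1 / (1 + 10^+1.77 + 10^-0.55)
   = 1 / (1 + 58.884 + 0.28184) = 1/60.166 = 0.01662
[CO2*] = α₀ × DIC = 0.01662 × 2.11 = 0.0351 mmol/L

[CO2*] = 0.0351 mmol/L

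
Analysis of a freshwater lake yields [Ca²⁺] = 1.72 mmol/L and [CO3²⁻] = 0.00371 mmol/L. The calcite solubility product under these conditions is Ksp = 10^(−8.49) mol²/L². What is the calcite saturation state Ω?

Ω = 1.97

Ksp = 10^(−8.49) = 3.236×10^-9
Ω = [Ca²⁺][CO3²⁻]/Ksp = (1.72×10^-3)(0.00371×10^-3) / 3.236×10^-9 = 1.97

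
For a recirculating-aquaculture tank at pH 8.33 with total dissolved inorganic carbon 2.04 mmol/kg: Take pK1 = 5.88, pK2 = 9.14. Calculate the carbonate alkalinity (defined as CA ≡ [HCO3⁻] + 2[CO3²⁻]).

CA = 2.31 mmol/kg

CA = [HCO3⁻] + 2[CO3²⁻] = (α₁ + 2α₂)·DIC
At pH 8.33: [H⁺]/K1 = 10^-2.45 = 0.0035481, K2/[H⁺] = 10^-0.81 = 0.15488
α₁ = 1/(1 + 0.0035481 + 0.15488) = 1/1.1584 = 0.8632; α₂ = α₁·K2/[H⁺] = 0.1337
α₁ + 2α₂ = 1.1306
CA = 1.1306 × 2.04 = 2.31 mmol/kg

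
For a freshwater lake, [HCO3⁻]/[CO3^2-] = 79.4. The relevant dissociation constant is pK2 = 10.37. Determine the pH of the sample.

From K2 = [H⁺][CO3^2-]/[HCO3⁻]:  pH = pK2 − log₁₀([HCO3⁻]/[CO3^2-])
log₁₀(79.4) = +1.900
pH = 10.37 − (+1.900) = 8.47

pH = 8.47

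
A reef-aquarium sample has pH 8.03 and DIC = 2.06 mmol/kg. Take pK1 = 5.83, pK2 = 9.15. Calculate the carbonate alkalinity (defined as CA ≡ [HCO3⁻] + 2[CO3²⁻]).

CA = 2.19 mmol/kg

CA = [HCO3⁻] + 2[CO3²⁻] = (α₁ + 2α₂)·DIC
At pH 8.03: [H⁺]/K1 = 10^-2.20 = 0.0063096, K2/[H⁺] = 10^-1.12 = 0.075858
α₁ = 1/(1 + 0.0063096 + 0.075858) = 1/1.0822 = 0.9241; α₂ = α₁·K2/[H⁺] = 0.07010
α₁ + 2α₂ = 1.0643
CA = 1.0643 × 2.06 = 2.19 mmol/kg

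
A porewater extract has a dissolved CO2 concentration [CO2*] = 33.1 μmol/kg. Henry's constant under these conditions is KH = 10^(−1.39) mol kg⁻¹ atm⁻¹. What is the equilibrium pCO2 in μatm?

KH = 10^(−1.39) = 4.074×10^-2 mol kg⁻¹ atm⁻¹
pCO2 = [CO2*]/KH = 33.1×10^-6 / 4.074×10^-2 = 8.13×10^-4 atm = 813 μatm

pCO2 = 813 μatm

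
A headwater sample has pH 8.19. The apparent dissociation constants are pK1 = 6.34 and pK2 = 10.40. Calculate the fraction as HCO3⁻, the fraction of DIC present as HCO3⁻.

α₁ = 0.980

α₁ = 1 / (1 + [H⁺]/K1 + K2/[H⁺]) = 1 / (1 + 10^-1.85 + 10^-2.21)
   = 1 / (1 + 0.014125 + 0.0061660) = 1/1.0203 = 0.9801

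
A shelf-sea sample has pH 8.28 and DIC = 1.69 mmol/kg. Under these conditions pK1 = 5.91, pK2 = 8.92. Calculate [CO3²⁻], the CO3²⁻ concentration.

α₂ = 1 / (1 + [H⁺]/K2 + [H⁺]²/(K1K2)) = 1 / (1 + 10^+0.64 + 10^-1.73)
   = 1 / (1 + 4.3652 + 0.018621) = 1/5.3838 = 0.1857
[CO3²⁻] = α₂ × DIC = 0.1857 × 1.69 = 0.314 mmol/kg

[CO3²⁻] = 0.314 mmol/kg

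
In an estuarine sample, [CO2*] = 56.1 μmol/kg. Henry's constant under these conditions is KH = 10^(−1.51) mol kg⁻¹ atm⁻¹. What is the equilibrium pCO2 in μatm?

pCO2 = 1820 μatm

KH = 10^(−1.51) = 3.090×10^-2 mol kg⁻¹ atm⁻¹
pCO2 = [CO2*]/KH = 56.1×10^-6 / 3.090×10^-2 = 1.82×10^-3 atm = 1820 μatm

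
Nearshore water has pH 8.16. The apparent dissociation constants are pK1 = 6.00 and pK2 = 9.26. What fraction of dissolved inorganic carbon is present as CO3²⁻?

α₂ = 1 / (1 + [H⁺]/K2 + [H⁺]²/(K1K2)) = 1 / (1 + 10^+1.10 + 10^-1.06)
   = 1 / (1 + 12.589 + 0.087096) = 1/13.676 = 0.07312

α₂ = 0.0731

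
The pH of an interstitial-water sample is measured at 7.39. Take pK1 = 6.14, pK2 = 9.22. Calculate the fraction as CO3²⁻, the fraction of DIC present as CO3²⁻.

α₂ = 1 / (1 + [H⁺]/K2 + [H⁺]²/(K1K2)) = 1 / (1 + 10^+1.83 + 10^+0.58)
   = 1 / (1 + 67.608 + 3.8019) = 1/72.410 = 0.01381

α₂ = 0.0138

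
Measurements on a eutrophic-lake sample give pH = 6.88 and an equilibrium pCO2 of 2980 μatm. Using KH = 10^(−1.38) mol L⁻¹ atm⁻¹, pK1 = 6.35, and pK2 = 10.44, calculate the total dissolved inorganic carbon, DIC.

[CO2*] = KH · pCO2 = 10^(−1.38) × 2980×10^-6 = 1.242×10^-4 mol/L
α₀ = 1/(1 + K1/[H⁺] + K1K2/[H⁺]²) = 1/(1 + 10^+0.53 + 10^-3.03) = 0.2278
DIC = [CO2*]/α₀ = 1.242×10^-4 / 0.2278 = 0.545 mmol/L

DIC = 0.545 mmol/L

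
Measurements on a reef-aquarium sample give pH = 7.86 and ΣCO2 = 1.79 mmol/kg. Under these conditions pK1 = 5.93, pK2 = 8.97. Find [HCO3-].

[HCO3⁻] = 1.64 mmol/kg

α₁ = 1 / (1 + [H⁺]/K1 + K2/[H⁺]) = 1 / (1 + 10^-1.93 + 10^-1.11)
   = 1 / (1 + 0.011749 + 0.077625) = 1/1.0894 = 0.9180
[HCO3⁻] = α₁ × DIC = 0.9180 × 1.79 = 1.64 mmol/kg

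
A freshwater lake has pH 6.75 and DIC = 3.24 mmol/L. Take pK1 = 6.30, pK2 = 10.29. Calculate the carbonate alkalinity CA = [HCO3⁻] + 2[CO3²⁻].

CA = [HCO3⁻] + 2[CO3²⁻] = (α₁ + 2α₂)·DIC
At pH 6.75: [H⁺]/K1 = 10^-0.45 = 0.35481, K2/[H⁺] = 10^-3.54 = 0.00028840
α₁ = 1/(1 + 0.35481 + 0.00028840) = 1/1.3551 = 0.7380; α₂ = α₁·K2/[H⁺] = 0.0002128
α₁ + 2α₂ = 0.7384
CA = 0.7384 × 3.24 = 2.39 mmol/L

CA = 2.39 mmol/L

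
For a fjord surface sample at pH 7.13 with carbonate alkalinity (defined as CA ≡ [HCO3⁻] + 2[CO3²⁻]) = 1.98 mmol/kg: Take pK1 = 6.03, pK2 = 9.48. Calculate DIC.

CA = [HCO3⁻] + 2[CO3²⁻] = (α₁ + 2α₂)·DIC
At pH 7.13: [H⁺]/K1 = 10^-1.10 = 0.079433, K2/[H⁺] = 10^-2.35 = 0.0044668
α₁ = 1/(1 + 0.079433 + 0.0044668) = 1/1.0839 = 0.9226; α₂ = α₁·K2/[H⁺] = 0.004121
α₁ + 2α₂ = 0.9308
DIC = CA / (α₁ + 2α₂) = 1.98 / 0.9308 = 2.13 mmol/kg

DIC = 2.13 mmol/kg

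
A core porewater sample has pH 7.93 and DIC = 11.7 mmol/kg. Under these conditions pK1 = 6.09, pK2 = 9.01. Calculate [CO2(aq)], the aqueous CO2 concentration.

[CO2*] = 0.154 mmol/kg

α₀ = 1 / (1 + K1/[H⁺] + K1K2/[H⁺]²) = 1 / (1 + 10^+1.84 + 10^+0.76)
   = 1 / (1 + 69.183 + 5.7544) = 1/75.937 = 0.01317
[CO2*] = α₀ × DIC = 0.01317 × 11.7 = 0.154 mmol/kg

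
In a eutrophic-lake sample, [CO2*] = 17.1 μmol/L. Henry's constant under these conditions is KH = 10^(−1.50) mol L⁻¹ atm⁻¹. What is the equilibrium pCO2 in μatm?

KH = 10^(−1.50) = 3.162×10^-2 mol L⁻¹ atm⁻¹
pCO2 = [CO2*]/KH = 17.1×10^-6 / 3.162×10^-2 = 5.41×10^-4 atm = 541 μatm

pCO2 = 541 μatm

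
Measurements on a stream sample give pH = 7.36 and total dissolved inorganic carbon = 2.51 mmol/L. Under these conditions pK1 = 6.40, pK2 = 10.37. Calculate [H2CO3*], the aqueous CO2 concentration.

[CO2*] = 0.248 mmol/L

α₀ = 1 / (1 + K1/[H⁺] + K1K2/[H⁺]²) = 1 / (1 + 10^+0.96 + 10^-2.05)
   = 1 / (1 + 9.1201 + 0.0089125) = 1/10.129 = 0.09873
[CO2*] = α₀ × DIC = 0.09873 × 2.51 = 0.248 mmol/L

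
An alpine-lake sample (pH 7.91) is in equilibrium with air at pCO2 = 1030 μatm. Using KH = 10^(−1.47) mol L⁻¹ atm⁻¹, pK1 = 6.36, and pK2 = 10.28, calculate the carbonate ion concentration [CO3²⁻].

[CO2*] = KH · pCO2 = 10^(−1.47) × 1030×10^-6 = 3.490×10^-5 mol/L
α₀ = 1/(1 + K1/[H⁺] + K1K2/[H⁺]²) = 1/(1 + 10^+1.55 + 10^-0.82) = 0.02730
DIC = [CO2*]/α₀ = 3.490×10^-5 / 0.02730 = 1.279 mmol/L
[CO3²⁻] = α₂·DIC; α₂ = 0.004132, so [CO3²⁻] = 0.004132 × 1.279 = 0.00528 mmol/L = 5.28 μmol/L

[CO3²⁻] = 5.28 μmol/L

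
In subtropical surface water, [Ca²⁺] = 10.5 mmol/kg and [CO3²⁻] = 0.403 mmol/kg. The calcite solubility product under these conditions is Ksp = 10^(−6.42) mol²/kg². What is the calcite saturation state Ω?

Ω = 11.1

Ksp = 10^(−6.42) = 3.802×10^-7
Ω = [Ca²⁺][CO3²⁻]/Ksp = (10.5×10^-3)(0.403×10^-3) / 3.802×10^-7 = 11.1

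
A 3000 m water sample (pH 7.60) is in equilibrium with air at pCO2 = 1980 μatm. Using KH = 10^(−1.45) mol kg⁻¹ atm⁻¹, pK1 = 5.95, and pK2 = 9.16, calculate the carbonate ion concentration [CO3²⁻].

[CO3²⁻] = 0.0864 mmol/kg

[CO2*] = KH · pCO2 = 10^(−1.45) × 1980×10^-6 = 7.025×10^-5 mol/kg
α₀ = 1/(1 + K1/[H⁺] + K1K2/[H⁺]²) = 1/(1 + 10^+1.65 + 10^+0.09) = 0.02132
DIC = [CO2*]/α₀ = 7.025×10^-5 / 0.02132 = 3.295 mmol/kg
[CO3²⁻] = α₂·DIC; α₂ = 0.02623, so [CO3²⁻] = 0.02623 × 3.295 = 0.0864 mmol/kg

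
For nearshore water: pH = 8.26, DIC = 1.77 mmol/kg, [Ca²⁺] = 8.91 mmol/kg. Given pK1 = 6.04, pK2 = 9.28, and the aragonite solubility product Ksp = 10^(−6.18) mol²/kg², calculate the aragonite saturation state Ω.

α₂ = 1 / (1 + [H⁺]/K2 + [H⁺]²/(K1K2)) = 1 / (1 + 10^+1.02 + 10^-1.20)
   = 1 / (1 + 10.471 + 0.063096) = 1/11.534 = 0.08670
[CO3²⁻] = α₂ × DIC = 0.08670 × 1.77 = 0.1535 mmol/kg
Ksp = 10^(−6.18) = 6.607×10^-7
Ω = [Ca²⁺][CO3²⁻]/Ksp = (8.91×10^-3)(1.535×10^-4) / 6.607×10^-7 = 2.07

Ω = 2.07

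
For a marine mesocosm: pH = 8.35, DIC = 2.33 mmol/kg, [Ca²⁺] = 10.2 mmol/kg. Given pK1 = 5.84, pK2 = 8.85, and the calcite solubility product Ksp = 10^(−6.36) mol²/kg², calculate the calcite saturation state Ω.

Ω = 13.0

α₂ = 1 / (1 + [H⁺]/K2 + [H⁺]²/(K1K2)) = 1 / (1 + 10^+0.50 + 10^-2.01)
   = 1 / (1 + 3.1623 + 0.0097724) = 1/4.1721 = 0.2397
[CO3²⁻] = α₂ × DIC = 0.2397 × 2.33 = 0.5585 mmol/kg
Ksp = 10^(−6.36) = 4.365×10^-7
Ω = [Ca²⁺][CO3²⁻]/Ksp = (10.2×10^-3)(5.585×10^-4) / 4.365×10^-7 = 13.0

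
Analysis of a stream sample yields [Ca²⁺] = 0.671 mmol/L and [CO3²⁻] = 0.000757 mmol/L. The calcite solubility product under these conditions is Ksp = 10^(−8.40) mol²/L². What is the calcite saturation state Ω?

Ω = 0.128

Ksp = 10^(−8.40) = 3.981×10^-9
Ω = [Ca²⁺][CO3²⁻]/Ksp = (0.671×10^-3)(0.000757×10^-3) / 3.981×10^-9 = 0.128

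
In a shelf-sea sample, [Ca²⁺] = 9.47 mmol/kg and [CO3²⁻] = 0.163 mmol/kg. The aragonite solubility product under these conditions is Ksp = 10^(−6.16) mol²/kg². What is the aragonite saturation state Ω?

Ω = 2.23

Ksp = 10^(−6.16) = 6.918×10^-7
Ω = [Ca²⁺][CO3²⁻]/Ksp = (9.47×10^-3)(0.163×10^-3) / 6.918×10^-7 = 2.23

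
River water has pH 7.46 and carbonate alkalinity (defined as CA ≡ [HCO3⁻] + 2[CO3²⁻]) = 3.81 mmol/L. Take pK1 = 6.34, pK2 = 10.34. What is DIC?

CA = [HCO3⁻] + 2[CO3²⁻] = (α₁ + 2α₂)·DIC
At pH 7.46: [H⁺]/K1 = 10^-1.12 = 0.075858, K2/[H⁺] = 10^-2.88 = 0.0013183
α₁ = 1/(1 + 0.075858 + 0.0013183) = 1/1.0772 = 0.9284; α₂ = α₁·K2/[H⁺] = 0.001224
α₁ + 2α₂ = 0.9308
DIC = CA / (α₁ + 2α₂) = 3.81 / 0.9308 = 4.09 mmol/L

DIC = 4.09 mmol/L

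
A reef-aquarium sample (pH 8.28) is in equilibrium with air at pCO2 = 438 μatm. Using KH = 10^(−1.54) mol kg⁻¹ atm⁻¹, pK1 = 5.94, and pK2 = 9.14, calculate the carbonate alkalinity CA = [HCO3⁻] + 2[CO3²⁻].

[CO2*] = KH · pCO2 = 10^(−1.54) × 438×10^-6 = 1.263×10^-5 mol/kg
α₀ = 1/(1 + K1/[H⁺] + K1K2/[H⁺]²) = 1/(1 + 10^+2.34 + 10^+1.48) = 0.004000
DIC = [CO2*]/α₀ = 1.263×10^-5 / 0.004000 = 3.158 mmol/kg
CA = (α₁ + 2α₂)·DIC = (0.8752 + 2×0.1208) × 3.158 = 3.53 mmol/kg

CA = 3.53 mmol/kg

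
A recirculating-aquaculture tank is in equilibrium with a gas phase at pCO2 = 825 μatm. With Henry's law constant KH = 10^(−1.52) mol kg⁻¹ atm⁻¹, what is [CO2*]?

[CO2*] = 24.9 μmol/kg

KH = 10^(−1.52) = 3.020×10^-2 mol kg⁻¹ atm⁻¹
[CO2*] = KH · pCO2 = 3.020×10^-2 × 825×10^-6 atm = 2.49×10^-5 mol/kg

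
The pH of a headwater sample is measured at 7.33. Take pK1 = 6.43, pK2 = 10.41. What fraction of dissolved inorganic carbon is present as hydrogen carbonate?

α₁ = 1 / (1 + [H⁺]/K1 + K2/[H⁺]) = 1 / (1 + 10^-0.90 + 10^-3.08)
   = 1 / (1 + 0.12589 + 0.00083176) = 1/1.1267 = 0.8875

α₁ = 0.888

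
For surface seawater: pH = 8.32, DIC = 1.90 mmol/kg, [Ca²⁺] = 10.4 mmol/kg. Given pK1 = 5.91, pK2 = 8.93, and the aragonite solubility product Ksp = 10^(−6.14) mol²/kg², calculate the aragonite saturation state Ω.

α₂ = 1 / (1 + [H⁺]/K2 + [H⁺]²/(K1K2)) = 1 / (1 + 10^+0.61 + 10^-1.80)
   = 1 / (1 + 4.0738 + 0.015849) = 1/5.0897 = 0.1965
[CO3²⁻] = α₂ × DIC = 0.1965 × 1.90 = 0.3733 mmol/kg
Ksp = 10^(−6.14) = 7.244×10^-7
Ω = [Ca²⁺][CO3²⁻]/Ksp = (10.4×10^-3)(3.733×10^-4) / 7.244×10^-7 = 5.36

Ω = 5.36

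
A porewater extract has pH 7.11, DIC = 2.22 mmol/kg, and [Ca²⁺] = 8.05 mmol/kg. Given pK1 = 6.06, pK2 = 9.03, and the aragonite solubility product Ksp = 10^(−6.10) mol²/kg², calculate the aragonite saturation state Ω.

Ω = 0.246

α₂ = 1 / (1 + [H⁺]/K2 + [H⁺]²/(K1K2)) = 1 / (1 + 10^+1.92 + 10^+0.87)
   = 1 / (1 + 83.176 + 7.4131) = 1/91.589 = 0.01092
[CO3²⁻] = α₂ × DIC = 0.01092 × 2.22 = 0.02424 mmol/kg
Ksp = 10^(−6.10) = 7.943×10^-7
Ω = [Ca²⁺][CO3²⁻]/Ksp = (8.05×10^-3)(2.424×10^-5) / 7.943×10^-7 = 0.246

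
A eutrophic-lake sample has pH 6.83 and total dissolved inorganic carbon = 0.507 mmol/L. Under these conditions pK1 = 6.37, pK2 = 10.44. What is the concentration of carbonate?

α₂ = 1 / (1 + [H⁺]/K2 + [H⁺]²/(K1K2)) = 1 / (1 + 10^+3.61 + 10^+3.15)
   = 1 / (1 + 4073.8 + 1412.5) = 1/5487.3 = 0.0001822
[CO3²⁻] = α₂ × DIC = 0.0001822 × 0.507 = 9.24×10^-5 mmol/L = 0.0924 μmol/L

[CO3²⁻] = 0.0924 μmol/L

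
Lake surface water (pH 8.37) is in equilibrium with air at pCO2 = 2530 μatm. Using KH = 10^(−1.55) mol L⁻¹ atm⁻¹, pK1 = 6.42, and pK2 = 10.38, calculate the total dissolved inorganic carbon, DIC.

[CO2*] = KH · pCO2 = 10^(−1.55) × 2530×10^-6 = 7.131×10^-5 mol/L
α₀ = 1/(1 + K1/[H⁺] + K1K2/[H⁺]²) = 1/(1 + 10^+1.95 + 10^-0.06) = 0.01099
DIC = [CO2*]/α₀ = 7.131×10^-5 / 0.01099 = 6.49 mmol/L

DIC = 6.49 mmol/L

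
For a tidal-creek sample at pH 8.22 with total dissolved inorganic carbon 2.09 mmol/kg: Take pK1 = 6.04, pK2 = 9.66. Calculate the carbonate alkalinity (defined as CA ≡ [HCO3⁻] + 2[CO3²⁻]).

CA = [HCO3⁻] + 2[CO3²⁻] = (α₁ + 2α₂)·DIC
At pH 8.22: [H⁺]/K1 = 10^-2.18 = 0.0066069, K2/[H⁺] = 10^-1.44 = 0.036308
α₁ = 1/(1 + 0.0066069 + 0.036308) = 1/1.0429 = 0.9589; α₂ = α₁·K2/[H⁺] = 0.03481
α₁ + 2α₂ = 1.0285
CA = 1.0285 × 2.09 = 2.15 mmol/kg

CA = 2.15 mmol/kg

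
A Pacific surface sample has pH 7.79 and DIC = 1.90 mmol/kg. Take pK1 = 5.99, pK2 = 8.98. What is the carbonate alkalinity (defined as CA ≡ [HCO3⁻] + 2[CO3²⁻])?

CA = [HCO3⁻] + 2[CO3²⁻] = (α₁ + 2α₂)·DIC
At pH 7.79: [H⁺]/K1 = 10^-1.80 = 0.015849, K2/[H⁺] = 10^-1.19 = 0.064565
α₁ = 1/(1 + 0.015849 + 0.064565) = 1/1.0804 = 0.9256; α₂ = α₁·K2/[H⁺] = 0.05976
α₁ + 2α₂ = 1.0451
CA = 1.0451 × 1.90 = 1.99 mmol/kg

CA = 1.99 mmol/kg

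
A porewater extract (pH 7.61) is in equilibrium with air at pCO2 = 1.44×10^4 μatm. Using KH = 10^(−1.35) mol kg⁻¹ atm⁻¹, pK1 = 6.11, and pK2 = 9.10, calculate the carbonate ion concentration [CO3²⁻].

[CO3²⁻] = 0.658 mmol/kg

[CO2*] = KH · pCO2 = 10^(−1.35) × 1.44×10^4×10^-6 = 6.432×10^-4 mol/kg
α₀ = 1/(1 + K1/[H⁺] + K1K2/[H⁺]²) = 1/(1 + 10^+1.50 + 10^+0.01) = 0.02972
DIC = [CO2*]/α₀ = 6.432×10^-4 / 0.02972 = 21.64 mmol/kg
[CO3²⁻] = α₂·DIC; α₂ = 0.03041, so [CO3²⁻] = 0.03041 × 21.64 = 0.658 mmol/kg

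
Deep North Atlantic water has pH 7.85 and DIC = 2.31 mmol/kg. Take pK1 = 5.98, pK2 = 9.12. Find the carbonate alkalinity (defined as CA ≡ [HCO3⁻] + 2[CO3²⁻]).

CA = 2.40 mmol/kg

CA = [HCO3⁻] + 2[CO3²⁻] = (α₁ + 2α₂)·DIC
At pH 7.85: [H⁺]/K1 = 10^-1.87 = 0.013490, K2/[H⁺] = 10^-1.27 = 0.053703
α₁ = 1/(1 + 0.013490 + 0.053703) = 1/1.0672 = 0.9370; α₂ = α₁·K2/[H⁺] = 0.05032
α₁ + 2α₂ = 1.0377
CA = 1.0377 × 2.31 = 2.40 mmol/kg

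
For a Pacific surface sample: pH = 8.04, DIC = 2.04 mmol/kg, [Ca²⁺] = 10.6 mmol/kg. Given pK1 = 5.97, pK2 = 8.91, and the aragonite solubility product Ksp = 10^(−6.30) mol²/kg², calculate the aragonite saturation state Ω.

Ω = 5.09

α₂ = 1 / (1 + [H⁺]/K2 + [H⁺]²/(K1K2)) = 1 / (1 + 10^+0.87 + 10^-1.20)
   = 1 / (1 + 7.4131 + 0.063096) = 1/8.4762 = 0.1180
[CO3²⁻] = α₂ × DIC = 0.1180 × 2.04 = 0.2407 mmol/kg
Ksp = 10^(−6.30) = 5.012×10^-7
Ω = [Ca²⁺][CO3²⁻]/Ksp = (10.6×10^-3)(2.407×10^-4) / 5.012×10^-7 = 5.09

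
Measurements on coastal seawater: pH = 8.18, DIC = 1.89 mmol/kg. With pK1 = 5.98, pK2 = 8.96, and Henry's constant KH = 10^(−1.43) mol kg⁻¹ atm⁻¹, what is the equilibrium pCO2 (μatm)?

α₀ = 1 / (1 + K1/[H⁺] + K1K2/[H⁺]²) = 1 / (1 + 10^+2.20 + 10^+1.42)
   = 1 / (1 + 158.49 + 26.303) = 1/185.79 = 0.005382
[CO2*] = α₀ × DIC = 0.005382 × 1.89 = 0.01017 mmol/kg = 10.17 μmol/kg
pCO2 = [CO2*]/KH = 1.017×10^-5 / 3.715×10^-2 = 274 μatm

pCO2 = 274 μatm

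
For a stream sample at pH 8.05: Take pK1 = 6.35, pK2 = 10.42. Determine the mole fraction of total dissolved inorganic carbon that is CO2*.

α₀ = 0.0195

α₀ = 1 / (1 + K1/[H⁺] + K1K2/[H⁺]²) = 1 / (1 + 10^+1.70 + 10^-0.67)
   = 1 / (1 + 50.119 + 0.21380) = 1/51.333 = 0.01948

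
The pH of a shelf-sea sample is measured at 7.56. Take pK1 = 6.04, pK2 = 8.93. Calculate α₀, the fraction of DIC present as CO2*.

α₀ = 0.0281

α₀ = 1 / (1 + K1/[H⁺] + K1K2/[H⁺]²) = 1 / (1 + 10^+1.52 + 10^+0.15)
   = 1 / (1 + 33.113 + 1.4125) = 1/35.526 = 0.02815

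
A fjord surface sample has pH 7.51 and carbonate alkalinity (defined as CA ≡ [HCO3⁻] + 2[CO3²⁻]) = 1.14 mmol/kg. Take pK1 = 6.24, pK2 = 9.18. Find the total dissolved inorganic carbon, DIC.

DIC = 1.18 mmol/kg

CA = [HCO3⁻] + 2[CO3²⁻] = (α₁ + 2α₂)·DIC
At pH 7.51: [H⁺]/K1 = 10^-1.27 = 0.053703, K2/[H⁺] = 10^-1.67 = 0.021380
α₁ = 1/(1 + 0.053703 + 0.021380) = 1/1.0751 = 0.9302; α₂ = α₁·K2/[H⁺] = 0.01989
α₁ + 2α₂ = 0.9699
DIC = CA / (α₁ + 2α₂) = 1.14 / 0.9699 = 1.18 mmol/kg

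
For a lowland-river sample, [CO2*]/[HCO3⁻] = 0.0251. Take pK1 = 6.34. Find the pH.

pH = 7.94

From K1 = [H⁺][HCO3⁻]/[CO2*]:  pH = pK1 − log₁₀([CO2*]/[HCO3⁻])
log₁₀(0.0251) = -1.600
pH = 6.34 − (-1.600) = 7.94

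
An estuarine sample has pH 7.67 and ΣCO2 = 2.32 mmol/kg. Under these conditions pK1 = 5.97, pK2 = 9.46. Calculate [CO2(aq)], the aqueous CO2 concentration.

[CO2*] = 0.0447 mmol/kg

α₀ = 1 / (1 + K1/[H⁺] + K1K2/[H⁺]²) = 1 / (1 + 10^+1.70 + 10^-0.09)
   = 1 / (1 + 50.119 + 0.81283) = 1/51.932 = 0.01926
[CO2*] = α₀ × DIC = 0.01926 × 2.32 = 0.0447 mmol/kg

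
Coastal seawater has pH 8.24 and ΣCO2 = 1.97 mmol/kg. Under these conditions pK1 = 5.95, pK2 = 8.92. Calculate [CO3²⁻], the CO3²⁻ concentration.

[CO3²⁻] = 0.339 mmol/kg

α₂ = 1 / (1 + [H⁺]/K2 + [H⁺]²/(K1K2)) = 1 / (1 + 10^+0.68 + 10^-1.61)
   = 1 / (1 + 4.7863 + 0.024547) = 1/5.8108 = 0.1721
[CO3²⁻] = α₂ × DIC = 0.1721 × 1.97 = 0.339 mmol/kg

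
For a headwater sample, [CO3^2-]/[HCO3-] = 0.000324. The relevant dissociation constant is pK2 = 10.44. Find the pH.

pH = 6.95

From K2 = [H⁺][CO3^2-]/[HCO3-]:  pH = pK2 + log₁₀([CO3^2-]/[HCO3-])
log₁₀(0.000324) = -3.489
pH = 10.44 + (-3.489) = 6.95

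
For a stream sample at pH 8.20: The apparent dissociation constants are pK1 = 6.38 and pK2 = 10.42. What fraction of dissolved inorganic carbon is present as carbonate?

α₂ = 0.00590

α₂ = 1 / (1 + [H⁺]/K2 + [H⁺]²/(K1K2)) = 1 / (1 + 10^+2.22 + 10^+0.40)
   = 1 / (1 + 165.96 + 2.5119) = 1/169.47 = 0.005901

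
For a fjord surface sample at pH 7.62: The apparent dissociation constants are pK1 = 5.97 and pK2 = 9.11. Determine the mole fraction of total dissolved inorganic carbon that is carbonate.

α₂ = 1 / (1 + [H⁺]/K2 + [H⁺]²/(K1K2)) = 1 / (1 + 10^+1.49 + 10^-0.16)
   = 1 / (1 + 30.903 + 0.69183) = 1/32.595 = 0.03068

α₂ = 0.0307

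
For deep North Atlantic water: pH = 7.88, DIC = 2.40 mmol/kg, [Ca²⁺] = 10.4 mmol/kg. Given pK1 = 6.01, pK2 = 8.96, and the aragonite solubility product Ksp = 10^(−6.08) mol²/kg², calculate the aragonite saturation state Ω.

α₂ = 1 / (1 + [H⁺]/K2 + [H⁺]²/(K1K2)) = 1 / (1 + 10^+1.08 + 10^-0.79)
   = 1 / (1 + 12.023 + 0.16218) = 1/13.185 = 0.07584
[CO3²⁻] = α₂ × DIC = 0.07584 × 2.40 = 0.1820 mmol/kg
Ksp = 10^(−6.08) = 8.318×10^-7
Ω = [Ca²⁺][CO3²⁻]/Ksp = (10.4×10^-3)(1.820×10^-4) / 8.318×10^-7 = 2.28

Ω = 2.28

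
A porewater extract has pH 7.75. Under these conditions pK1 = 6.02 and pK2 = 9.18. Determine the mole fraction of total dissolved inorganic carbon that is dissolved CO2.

α₀ = 1 / (1 + K1/[H⁺] + K1K2/[H⁺]²) = 1 / (1 + 10^+1.73 + 10^+0.30)
   = 1 / (1 + 53.703 + 1.9953) = 1/56.698 = 0.01764

α₀ = 0.0176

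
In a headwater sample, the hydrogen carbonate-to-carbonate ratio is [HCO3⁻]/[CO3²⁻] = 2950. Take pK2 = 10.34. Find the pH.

From K2 = [H⁺][CO3²⁻]/[HCO3⁻]:  pH = pK2 − log₁₀([HCO3⁻]/[CO3²⁻])
log₁₀(2950) = +3.470
pH = 10.34 − (+3.470) = 6.87

pH = 6.87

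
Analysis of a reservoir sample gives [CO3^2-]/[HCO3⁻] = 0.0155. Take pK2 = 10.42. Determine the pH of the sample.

pH = 8.61

From K2 = [H⁺][CO3^2-]/[HCO3⁻]:  pH = pK2 + log₁₀([CO3^2-]/[HCO3⁻])
log₁₀(0.0155) = -1.810
pH = 10.42 + (-1.810) = 8.61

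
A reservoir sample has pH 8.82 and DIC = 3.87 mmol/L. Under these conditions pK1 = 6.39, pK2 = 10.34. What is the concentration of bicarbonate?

[HCO3⁻] = 3.74 mmol/L

α₁ = 1 / (1 + [H⁺]/K1 + K2/[H⁺]) = 1 / (1 + 10^-2.43 + 10^-1.52)
   = 1 / (1 + 0.0037154 + 0.030200) = 1/1.0339 = 0.9672
[HCO3⁻] = α₁ × DIC = 0.9672 × 3.87 = 3.74 mmol/L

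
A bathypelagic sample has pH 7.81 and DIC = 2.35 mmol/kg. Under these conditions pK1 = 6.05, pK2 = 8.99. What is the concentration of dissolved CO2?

α₀ = 1 / (1 + K1/[H⁺] + K1K2/[H⁺]²) = 1 / (1 + 10^+1.76 + 10^+0.58)
   = 1 / (1 + 57.544 + 3.8019) = 1/62.346 = 0.01604
[CO2*] = α₀ × DIC = 0.01604 × 2.35 = 0.0377 mmol/kg

[CO2*] = 0.0377 mmol/kg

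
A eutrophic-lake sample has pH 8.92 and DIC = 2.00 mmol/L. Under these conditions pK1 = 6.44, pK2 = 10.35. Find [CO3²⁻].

α₂ = 1 / (1 + [H⁺]/K2 + [H⁺]²/(K1K2)) = 1 / (1 + 10^+1.43 + 10^-1.05)
   = 1 / (1 + 26.915 + 0.089125) = 1/28.004 = 0.03571
[CO3²⁻] = α₂ × DIC = 0.03571 × 2.00 = 0.0714 mmol/L

[CO3²⁻] = 0.0714 mmol/L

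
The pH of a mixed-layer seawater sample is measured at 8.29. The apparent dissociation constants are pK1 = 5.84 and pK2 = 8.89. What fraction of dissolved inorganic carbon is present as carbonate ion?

α₂ = 0.200

α₂ = 1 / (1 + [H⁺]/K2 + [H⁺]²/(K1K2)) = 1 / (1 + 10^+0.60 + 10^-1.85)
   = 1 / (1 + 3.9811 + 0.014125) = 1/4.9952 = 0.2002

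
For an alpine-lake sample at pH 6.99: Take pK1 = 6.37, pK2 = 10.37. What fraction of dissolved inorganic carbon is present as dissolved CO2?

α₀ = 1 / (1 + K1/[H⁺] + K1K2/[H⁺]²) = 1 / (1 + 10^+0.62 + 10^-2.76)
   = 1 / (1 + 4.1687 + 0.0017378) = 1/5.1704 = 0.1934

α₀ = 0.193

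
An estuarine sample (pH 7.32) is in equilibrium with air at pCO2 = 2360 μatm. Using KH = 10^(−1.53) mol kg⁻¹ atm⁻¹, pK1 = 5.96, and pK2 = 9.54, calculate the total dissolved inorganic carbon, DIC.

DIC = 1.67 mmol/kg

[CO2*] = KH · pCO2 = 10^(−1.53) × 2360×10^-6 = 6.965×10^-5 mol/kg
α₀ = 1/(1 + K1/[H⁺] + K1K2/[H⁺]²) = 1/(1 + 10^+1.36 + 10^-0.86) = 0.04159
DIC = [CO2*]/α₀ = 6.965×10^-5 / 0.04159 = 1.67 mmol/kg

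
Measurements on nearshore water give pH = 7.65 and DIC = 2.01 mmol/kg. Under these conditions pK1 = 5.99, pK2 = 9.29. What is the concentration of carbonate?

[CO3²⁻] = 0.0441 mmol/kg

α₂ = 1 / (1 + [H⁺]/K2 + [H⁺]²/(K1K2)) = 1 / (1 + 10^+1.64 + 10^-0.02)
   = 1 / (1 + 43.652 + 0.95499) = 1/45.607 = 0.02193
[CO3²⁻] = α₂ × DIC = 0.02193 × 2.01 = 0.0441 mmol/kg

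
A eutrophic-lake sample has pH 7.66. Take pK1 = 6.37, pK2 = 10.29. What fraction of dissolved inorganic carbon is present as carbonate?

α₂ = 0.00222

α₂ = 1 / (1 + [H⁺]/K2 + [H⁺]²/(K1K2)) = 1 / (1 + 10^+2.63 + 10^+1.34)
   = 1 / (1 + 426.58 + 21.878) = 1/449.46 = 0.002225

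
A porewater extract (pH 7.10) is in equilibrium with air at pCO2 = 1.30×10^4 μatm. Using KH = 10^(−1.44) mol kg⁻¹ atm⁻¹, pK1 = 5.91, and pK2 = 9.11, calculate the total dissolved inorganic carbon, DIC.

DIC = 7.85 mmol/kg

[CO2*] = KH · pCO2 = 10^(−1.44) × 1.30×10^4×10^-6 = 4.720×10^-4 mol/kg
α₀ = 1/(1 + K1/[H⁺] + K1K2/[H⁺]²) = 1/(1 + 10^+1.19 + 10^-0.82) = 0.06010
DIC = [CO2*]/α₀ = 4.720×10^-4 / 0.06010 = 7.85 mmol/kg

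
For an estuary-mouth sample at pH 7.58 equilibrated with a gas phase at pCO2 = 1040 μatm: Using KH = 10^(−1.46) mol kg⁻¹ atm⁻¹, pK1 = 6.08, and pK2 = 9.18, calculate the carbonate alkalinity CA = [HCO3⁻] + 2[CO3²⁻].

[CO2*] = KH · pCO2 = 10^(−1.46) × 1040×10^-6 = 3.606×10^-5 mol/kg
α₀ = 1/(1 + K1/[H⁺] + K1K2/[H⁺]²) = 1/(1 + 10^+1.50 + 10^-0.10) = 0.02992
DIC = [CO2*]/α₀ = 3.606×10^-5 / 0.02992 = 1.205 mmol/kg
CA = (α₁ + 2α₂)·DIC = (0.9463 + 2×0.02377) × 1.205 = 1.20 mmol/kg

CA = 1.20 mmol/kg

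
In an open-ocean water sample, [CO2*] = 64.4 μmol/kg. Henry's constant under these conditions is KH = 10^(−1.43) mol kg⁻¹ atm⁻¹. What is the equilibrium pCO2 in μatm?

KH = 10^(−1.43) = 3.715×10^-2 mol kg⁻¹ atm⁻¹
pCO2 = [CO2*]/KH = 64.4×10^-6 / 3.715×10^-2 = 1.73×10^-3 atm = 1730 μatm

pCO2 = 1730 μatm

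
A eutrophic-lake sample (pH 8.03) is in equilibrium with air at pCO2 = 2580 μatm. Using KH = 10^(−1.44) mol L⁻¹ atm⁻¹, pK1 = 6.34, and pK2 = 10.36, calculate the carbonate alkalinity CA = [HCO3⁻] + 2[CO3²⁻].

[CO2*] = KH · pCO2 = 10^(−1.44) × 2580×10^-6 = 9.367×10^-5 mol/L
α₀ = 1/(1 + K1/[H⁺] + K1K2/[H⁺]²) = 1/(1 + 10^+1.69 + 10^-0.64) = 0.01992
DIC = [CO2*]/α₀ = 9.367×10^-5 / 0.01992 = 4.703 mmol/L
CA = (α₁ + 2α₂)·DIC = (0.9755 + 2×0.004563) × 4.703 = 4.63 mmol/L

CA = 4.63 mmol/L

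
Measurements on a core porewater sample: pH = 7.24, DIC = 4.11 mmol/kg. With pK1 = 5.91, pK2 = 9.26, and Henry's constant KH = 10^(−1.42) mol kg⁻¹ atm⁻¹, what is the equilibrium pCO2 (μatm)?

α₀ = 1 / (1 + K1/[H⁺] + K1K2/[H⁺]²) = 1 / (1 + 10^+1.33 + 10^-0.69)
   = 1 / (1 + 21.380 + 0.20417) = 1/22.584 = 0.04428
[CO2*] = α₀ × DIC = 0.04428 × 4.11 = 0.1820 mmol/kg
pCO2 = [CO2*]/KH = 1.820×10^-4 / 3.802×10^-2 = 4790 μatm

pCO2 = 4790 μatm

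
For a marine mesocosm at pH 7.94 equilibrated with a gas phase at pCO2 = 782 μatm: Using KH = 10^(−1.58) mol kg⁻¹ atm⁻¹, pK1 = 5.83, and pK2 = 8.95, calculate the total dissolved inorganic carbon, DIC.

[CO2*] = KH · pCO2 = 10^(−1.58) × 782×10^-6 = 2.057×10^-5 mol/kg
α₀ = 1/(1 + K1/[H⁺] + K1K2/[H⁺]²) = 1/(1 + 10^+2.11 + 10^+1.10) = 0.007022
DIC = [CO2*]/α₀ = 2.057×10^-5 / 0.007022 = 2.93 mmol/kg

DIC = 2.93 mmol/kg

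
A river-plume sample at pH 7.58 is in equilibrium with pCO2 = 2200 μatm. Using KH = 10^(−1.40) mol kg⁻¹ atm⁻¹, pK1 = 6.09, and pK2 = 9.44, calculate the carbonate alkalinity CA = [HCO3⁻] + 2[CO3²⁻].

[CO2*] = KH · pCO2 = 10^(−1.40) × 2200×10^-6 = 8.758×10^-5 mol/kg
α₀ = 1/(1 + K1/[H⁺] + K1K2/[H⁺]²) = 1/(1 + 10^+1.49 + 10^-0.37) = 0.03093
DIC = [CO2*]/α₀ = 8.758×10^-5 / 0.03093 = 2.832 mmol/kg
CA = (α₁ + 2α₂)·DIC = (0.9559 + 2×0.01319) × 2.832 = 2.78 mmol/kg

CA = 2.78 mmol/kg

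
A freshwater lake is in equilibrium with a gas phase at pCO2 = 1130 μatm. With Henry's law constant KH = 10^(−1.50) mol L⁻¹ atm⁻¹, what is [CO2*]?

[CO2*] = 35.7 μmol/L

KH = 10^(−1.50) = 3.162×10^-2 mol L⁻¹ atm⁻¹
[CO2*] = KH · pCO2 = 3.162×10^-2 × 1130×10^-6 atm = 3.57×10^-5 mol/L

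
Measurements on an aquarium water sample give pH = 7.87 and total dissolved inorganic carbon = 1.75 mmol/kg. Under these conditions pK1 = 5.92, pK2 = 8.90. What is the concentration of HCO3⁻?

[HCO3⁻] = 1.58 mmol/kg

α₁ = 1 / (1 + [H⁺]/K1 + K2/[H⁺]) = 1 / (1 + 10^-1.95 + 10^-1.03)
   = 1 / (1 + 0.011220 + 0.093325) = 1/1.1045 = 0.9053
[HCO3⁻] = α₁ × DIC = 0.9053 × 1.75 = 1.58 mmol/kg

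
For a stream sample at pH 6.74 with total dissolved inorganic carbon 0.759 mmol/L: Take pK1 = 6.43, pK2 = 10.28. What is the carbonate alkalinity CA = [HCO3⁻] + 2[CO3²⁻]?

CA = 0.510 mmol/L

CA = [HCO3⁻] + 2[CO3²⁻] = (α₁ + 2α₂)·DIC
At pH 6.74: [H⁺]/K1 = 10^-0.31 = 0.48978, K2/[H⁺] = 10^-3.54 = 0.00028840
α₁ = 1/(1 + 0.48978 + 0.00028840) = 1/1.4901 = 0.6711; α₂ = α₁·K2/[H⁺] = 0.0001936
α₁ + 2α₂ = 0.6715
CA = 0.6715 × 0.759 = 0.510 mmol/L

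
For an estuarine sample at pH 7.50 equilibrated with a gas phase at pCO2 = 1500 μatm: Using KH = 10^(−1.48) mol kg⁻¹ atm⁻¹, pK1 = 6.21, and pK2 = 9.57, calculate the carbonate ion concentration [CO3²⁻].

[CO2*] = KH · pCO2 = 10^(−1.48) × 1500×10^-6 = 4.967×10^-5 mol/kg
α₀ = 1/(1 + K1/[H⁺] + K1K2/[H⁺]²) = 1/(1 + 10^+1.29 + 10^-0.78) = 0.04839
DIC = [CO2*]/α₀ = 4.967×10^-5 / 0.04839 = 1.026 mmol/kg
[CO3²⁻] = α₂·DIC; α₂ = 0.008031, so [CO3²⁻] = 0.008031 × 1.026 = 0.00824 mmol/kg = 8.24 μmol/kg

[CO3²⁻] = 8.24 μmol/kg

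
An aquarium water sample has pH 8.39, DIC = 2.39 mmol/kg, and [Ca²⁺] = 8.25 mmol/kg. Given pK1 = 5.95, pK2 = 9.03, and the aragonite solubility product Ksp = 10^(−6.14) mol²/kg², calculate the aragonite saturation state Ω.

α₂ = 1 / (1 + [H⁺]/K2 + [H⁺]²/(K1K2)) = 1 / (1 + 10^+0.64 + 10^-1.80)
   = 1 / (1 + 4.3652 + 0.015849) = 1/5.3810 = 0.1858
[CO3²⁻] = α₂ × DIC = 0.1858 × 2.39 = 0.4442 mmol/kg
Ksp = 10^(−6.14) = 7.244×10^-7
Ω = [Ca²⁺][CO3²⁻]/Ksp = (8.25×10^-3)(4.442×10^-4) / 7.244×10^-7 = 5.06

Ω = 5.06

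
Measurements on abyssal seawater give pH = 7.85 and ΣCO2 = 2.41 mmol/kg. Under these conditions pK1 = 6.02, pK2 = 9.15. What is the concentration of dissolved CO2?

[CO2*] = 0.0335 mmol/kg

α₀ = 1 / (1 + K1/[H⁺] + K1K2/[H⁺]²) = 1 / (1 + 10^+1.83 + 10^+0.53)
   = 1 / (1 + 67.608 + 3.3884) = 1/71.997 = 0.01389
[CO2*] = α₀ × DIC = 0.01389 × 2.41 = 0.0335 mmol/kg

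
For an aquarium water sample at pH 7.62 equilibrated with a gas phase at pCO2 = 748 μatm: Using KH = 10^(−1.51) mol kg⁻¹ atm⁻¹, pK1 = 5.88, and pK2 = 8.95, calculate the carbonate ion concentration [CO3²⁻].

[CO3²⁻] = 0.0594 mmol/kg

[CO2*] = KH · pCO2 = 10^(−1.51) × 748×10^-6 = 2.312×10^-5 mol/kg
α₀ = 1/(1 + K1/[H⁺] + K1K2/[H⁺]²) = 1/(1 + 10^+1.74 + 10^+0.41) = 0.01709
DIC = [CO2*]/α₀ = 2.312×10^-5 / 0.01709 = 1.353 mmol/kg
[CO3²⁻] = α₂·DIC; α₂ = 0.04392, so [CO3²⁻] = 0.04392 × 1.353 = 0.0594 mmol/kg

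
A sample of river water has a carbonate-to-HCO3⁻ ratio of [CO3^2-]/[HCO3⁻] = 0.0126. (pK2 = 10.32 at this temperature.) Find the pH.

From K2 = [H⁺][CO3^2-]/[HCO3⁻]:  pH = pK2 + log₁₀([CO3^2-]/[HCO3⁻])
log₁₀(0.0126) = -1.900
pH = 10.32 + (-1.900) = 8.42

pH = 8.42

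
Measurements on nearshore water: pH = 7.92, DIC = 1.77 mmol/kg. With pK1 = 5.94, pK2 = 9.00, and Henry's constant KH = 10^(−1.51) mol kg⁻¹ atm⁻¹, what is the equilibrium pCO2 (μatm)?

α₀ = 1 / (1 + K1/[H⁺] + K1K2/[H⁺]²) = 1 / (1 + 10^+1.98 + 10^+0.90)
   = 1 / (1 + 95.499 + 7.9433) = 1/104.44 = 0.009575
[CO2*] = α₀ × DIC = 0.009575 × 1.77 = 0.01695 mmol/kg = 16.95 μmol/kg
pCO2 = [CO2*]/KH = 1.695×10^-5 / 3.090×10^-2 = 548 μatm

pCO2 = 548 μatm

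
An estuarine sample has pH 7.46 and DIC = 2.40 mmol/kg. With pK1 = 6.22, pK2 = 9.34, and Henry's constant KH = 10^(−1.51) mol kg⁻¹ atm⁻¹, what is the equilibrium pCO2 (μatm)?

pCO2 = 4170 μatm

α₀ = 1 / (1 + K1/[H⁺] + K1K2/[H⁺]²) = 1 / (1 + 10^+1.24 + 10^-0.64)
   = 1 / (1 + 17.378 + 0.22909) = 1/18.607 = 0.05374
[CO2*] = α₀ × DIC = 0.05374 × 2.40 = 0.1290 mmol/kg
pCO2 = [CO2*]/KH = 1.290×10^-4 / 3.090×10^-2 = 4170 μatm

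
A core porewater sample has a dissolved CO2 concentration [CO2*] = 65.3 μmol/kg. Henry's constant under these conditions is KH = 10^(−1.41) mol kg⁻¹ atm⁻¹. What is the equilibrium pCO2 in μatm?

pCO2 = 1680 μatm

KH = 10^(−1.41) = 3.890×10^-2 mol kg⁻¹ atm⁻¹
pCO2 = [CO2*]/KH = 65.3×10^-6 / 3.890×10^-2 = 1.68×10^-3 atm = 1680 μatm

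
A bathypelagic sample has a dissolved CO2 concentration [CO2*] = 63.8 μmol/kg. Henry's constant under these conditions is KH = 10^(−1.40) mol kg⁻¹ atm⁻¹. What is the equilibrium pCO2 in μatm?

pCO2 = 1600 μatm

KH = 10^(−1.40) = 3.981×10^-2 mol kg⁻¹ atm⁻¹
pCO2 = [CO2*]/KH = 63.8×10^-6 / 3.981×10^-2 = 1.60×10^-3 atm = 1600 μatm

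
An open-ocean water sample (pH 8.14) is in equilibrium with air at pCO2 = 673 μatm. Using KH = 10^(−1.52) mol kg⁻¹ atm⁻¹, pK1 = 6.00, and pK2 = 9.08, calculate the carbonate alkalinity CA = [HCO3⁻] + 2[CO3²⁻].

[CO2*] = KH · pCO2 = 10^(−1.52) × 673×10^-6 = 2.032×10^-5 mol/kg
α₀ = 1/(1 + K1/[H⁺] + K1K2/[H⁺]²) = 1/(1 + 10^+2.14 + 10^+1.20) = 0.006456
DIC = [CO2*]/α₀ = 2.032×10^-5 / 0.006456 = 3.148 mmol/kg
CA = (α₁ + 2α₂)·DIC = (0.8912 + 2×0.1023) × 3.148 = 3.45 mmol/kg

CA = 3.45 mmol/kg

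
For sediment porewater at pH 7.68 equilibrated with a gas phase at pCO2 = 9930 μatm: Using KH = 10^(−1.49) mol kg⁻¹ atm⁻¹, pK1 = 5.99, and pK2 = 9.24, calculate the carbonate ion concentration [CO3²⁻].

[CO2*] = KH · pCO2 = 10^(−1.49) × 9930×10^-6 = 3.213×10^-4 mol/kg
α₀ = 1/(1 + K1/[H⁺] + K1K2/[H⁺]²) = 1/(1 + 10^+1.69 + 10^+0.13) = 0.01948
DIC = [CO2*]/α₀ = 3.213×10^-4 / 0.01948 = 16.49 mmol/kg
[CO3²⁻] = α₂·DIC; α₂ = 0.02628, so [CO3²⁻] = 0.02628 × 16.49 = 0.433 mmol/kg

[CO3²⁻] = 0.433 mmol/kg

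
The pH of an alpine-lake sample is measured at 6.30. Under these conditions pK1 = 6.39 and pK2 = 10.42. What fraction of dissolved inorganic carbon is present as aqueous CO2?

α₀ = 1 / (1 + K1/[H⁺] + K1K2/[H⁺]²) = 1 / (1 + 10^-0.09 + 10^-4.21)
   = 1 / (1 + 0.81283 + 6.1660×10^-5) = 1/1.8129 = 0.5516

α₀ = 0.552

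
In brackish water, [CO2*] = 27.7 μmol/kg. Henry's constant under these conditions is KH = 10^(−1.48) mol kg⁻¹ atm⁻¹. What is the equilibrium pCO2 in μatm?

pCO2 = 837 μatm

KH = 10^(−1.48) = 3.311×10^-2 mol kg⁻¹ atm⁻¹
pCO2 = [CO2*]/KH = 27.7×10^-6 / 3.311×10^-2 = 8.37×10^-4 atm = 837 μatm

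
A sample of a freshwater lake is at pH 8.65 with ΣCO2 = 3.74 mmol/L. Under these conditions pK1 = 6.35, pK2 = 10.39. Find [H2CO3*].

[CO2*] = 18.3 μmol/L

α₀ = 1 / (1 + K1/[H⁺] + K1K2/[H⁺]²) = 1 / (1 + 10^+2.30 + 10^+0.56)
   = 1 / (1 + 199.53 + 3.6308) = 1/204.16 = 0.004898
[CO2*] = α₀ × DIC = 0.004898 × 3.74 = 0.0183 mmol/L = 18.3 μmol/L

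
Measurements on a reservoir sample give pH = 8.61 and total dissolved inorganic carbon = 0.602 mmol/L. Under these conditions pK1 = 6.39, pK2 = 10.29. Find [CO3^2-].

[CO3²⁻] = 12.2 μmol/L

α₂ = 1 / (1 + [H⁺]/K2 + [H⁺]²/(K1K2)) = 1 / (1 + 10^+1.68 + 10^-0.54)
   = 1 / (1 + 47.863 + 0.28840) = 1/49.151 = 0.02035
[CO3²⁻] = α₂ × DIC = 0.02035 × 0.602 = 0.0122 mmol/L = 12.2 μmol/L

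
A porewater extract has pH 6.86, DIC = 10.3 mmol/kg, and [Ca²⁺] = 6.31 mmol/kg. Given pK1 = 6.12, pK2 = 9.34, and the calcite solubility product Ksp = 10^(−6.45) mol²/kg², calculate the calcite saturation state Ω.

Ω = 0.512

α₂ = 1 / (1 + [H⁺]/K2 + [H⁺]²/(K1K2)) = 1 / (1 + 10^+2.48 + 10^+1.74)
   = 1 / (1 + 302.00 + 54.954) = 1/357.95 = 0.002794
[CO3²⁻] = α₂ × DIC = 0.002794 × 10.3 = 0.02878 mmol/kg
Ksp = 10^(−6.45) = 3.548×10^-7
Ω = [Ca²⁺][CO3²⁻]/Ksp = (6.31×10^-3)(2.878×10^-5) / 3.548×10^-7 = 0.512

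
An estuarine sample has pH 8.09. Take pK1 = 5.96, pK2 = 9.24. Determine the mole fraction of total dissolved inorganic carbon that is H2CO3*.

α₀ = 1 / (1 + K1/[H⁺] + K1K2/[H⁺]²) = 1 / (1 + 10^+2.13 + 10^+0.98)
   = 1 / (1 + 134.90 + 9.5499) = 1/145.45 = 0.006875

α₀ = 0.00688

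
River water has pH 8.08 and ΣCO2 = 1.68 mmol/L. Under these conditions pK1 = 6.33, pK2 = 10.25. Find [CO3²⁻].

α₂ = 1 / (1 + [H⁺]/K2 + [H⁺]²/(K1K2)) = 1 / (1 + 10^+2.17 + 10^+0.42)
   = 1 / (1 + 147.91 + 2.6303) = 1/151.54 = 0.006599
[CO3²⁻] = α₂ × DIC = 0.006599 × 1.68 = 0.0111 mmol/L = 11.1 μmol/L

[CO3²⁻] = 11.1 μmol/L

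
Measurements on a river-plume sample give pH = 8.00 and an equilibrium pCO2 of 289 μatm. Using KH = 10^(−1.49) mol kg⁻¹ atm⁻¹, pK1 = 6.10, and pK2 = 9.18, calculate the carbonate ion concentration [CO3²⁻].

[CO2*] = KH · pCO2 = 10^(−1.49) × 289×10^-6 = 9.352×10^-6 mol/kg
α₀ = 1/(1 + K1/[H⁺] + K1K2/[H⁺]²) = 1/(1 + 10^+1.90 + 10^+0.72) = 0.01167
DIC = [CO2*]/α₀ = 9.352×10^-6 / 0.01167 = 0.8013 mmol/kg
[CO3²⁻] = α₂·DIC; α₂ = 0.06125, so [CO3²⁻] = 0.06125 × 0.8013 = 0.0491 mmol/kg

[CO3²⁻] = 0.0491 mmol/kg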